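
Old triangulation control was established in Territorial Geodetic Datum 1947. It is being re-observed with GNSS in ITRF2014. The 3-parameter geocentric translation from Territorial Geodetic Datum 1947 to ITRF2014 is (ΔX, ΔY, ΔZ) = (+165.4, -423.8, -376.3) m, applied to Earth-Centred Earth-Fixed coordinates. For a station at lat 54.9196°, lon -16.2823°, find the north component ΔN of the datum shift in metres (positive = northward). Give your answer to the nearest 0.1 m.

ΔN = -443.4 m

At φ = 54.9196°, λ = -16.2823°: sin φ = 0.818346, cos φ = 0.574725, sin λ = -0.280370, cos λ = 0.959892.
ΔN = −sin φ cos λ·ΔX − sin φ sin λ·ΔY + cos φ·ΔZ = −(0.818346)(0.959892)(165.4) − (0.818346)(-0.280370)(-423.8) + (0.574725)(-376.3) = -443.43 m.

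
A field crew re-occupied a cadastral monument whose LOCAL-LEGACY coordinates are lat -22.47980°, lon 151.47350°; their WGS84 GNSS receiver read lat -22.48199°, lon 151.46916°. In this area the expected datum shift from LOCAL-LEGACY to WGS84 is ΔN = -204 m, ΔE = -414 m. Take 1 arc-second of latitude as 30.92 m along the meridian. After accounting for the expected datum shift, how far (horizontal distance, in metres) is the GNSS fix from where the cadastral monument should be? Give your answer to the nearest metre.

51 m

Observed coordinate differences: Δφ = -0.00219°, Δλ = -0.00434°.
Converting to metres (1° lat = 111312 m, cos φ = 0.924014): observed ΔN = -243.8 m, observed ΔE = -446.4 m.
Subtracting the expected shift leaves a residual of -243.8 − (-204) = -39.8 m north and -446.4 − (-414) = -32.4 m east.
Residual distance = √((-39.8)² + (-32.4)²) = 51.3 m.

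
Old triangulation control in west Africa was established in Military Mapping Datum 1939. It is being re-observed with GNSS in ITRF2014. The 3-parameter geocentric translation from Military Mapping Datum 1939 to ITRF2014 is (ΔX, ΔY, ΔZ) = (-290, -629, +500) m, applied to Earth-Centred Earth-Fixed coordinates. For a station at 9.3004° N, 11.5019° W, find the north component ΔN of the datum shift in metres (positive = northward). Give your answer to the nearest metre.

ΔN = 519 m

At φ = 9.3004°, λ = -11.5019°: sin φ = 0.161611, cos φ = 0.986855, sin λ = -0.199400, cos λ = 0.979918.
ΔN = −sin φ cos λ·ΔX − sin φ sin λ·ΔY + cos φ·ΔZ = −(0.161611)(0.979918)(-290) − (0.161611)(-0.199400)(-629) + (0.986855)(500) = 519.08 m.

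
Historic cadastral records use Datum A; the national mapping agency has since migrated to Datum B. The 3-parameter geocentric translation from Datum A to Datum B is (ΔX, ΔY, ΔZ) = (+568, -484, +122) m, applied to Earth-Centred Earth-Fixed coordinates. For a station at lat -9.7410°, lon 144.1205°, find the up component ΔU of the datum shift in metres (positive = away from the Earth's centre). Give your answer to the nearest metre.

ΔU = -754 m

The local up (radial) axis is (cos φ cos λ, cos φ sin λ, sin φ), giving ΔU = -453.588 − 279.574 − 20.642 = -753.80 m.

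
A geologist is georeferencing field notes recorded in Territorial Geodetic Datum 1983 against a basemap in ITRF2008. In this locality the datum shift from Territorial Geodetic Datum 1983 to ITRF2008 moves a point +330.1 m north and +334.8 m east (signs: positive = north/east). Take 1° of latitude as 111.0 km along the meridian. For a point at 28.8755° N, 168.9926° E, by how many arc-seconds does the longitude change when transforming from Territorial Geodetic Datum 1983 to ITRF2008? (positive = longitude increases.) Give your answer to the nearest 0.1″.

At latitude 28.8755°, cos φ = 0.875671.
1° of longitude at this latitude = 111.0 × cos φ = 97.20 km, so Δλ = 334.8 / 97199.5 = 0.0034445° = 12.400″.

Δλ = 12.4″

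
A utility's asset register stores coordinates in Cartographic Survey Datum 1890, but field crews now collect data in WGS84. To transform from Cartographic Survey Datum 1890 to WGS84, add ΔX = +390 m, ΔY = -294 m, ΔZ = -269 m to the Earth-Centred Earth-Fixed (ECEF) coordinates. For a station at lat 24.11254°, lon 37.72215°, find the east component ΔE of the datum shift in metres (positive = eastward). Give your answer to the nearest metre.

ΔE = -471 m

The local east axis at (φ, λ) is (−sin λ, cos λ, 0), so ΔE = −sin(37.72215°)·390 + cos(37.72215°)·(-294) = -471.17 m.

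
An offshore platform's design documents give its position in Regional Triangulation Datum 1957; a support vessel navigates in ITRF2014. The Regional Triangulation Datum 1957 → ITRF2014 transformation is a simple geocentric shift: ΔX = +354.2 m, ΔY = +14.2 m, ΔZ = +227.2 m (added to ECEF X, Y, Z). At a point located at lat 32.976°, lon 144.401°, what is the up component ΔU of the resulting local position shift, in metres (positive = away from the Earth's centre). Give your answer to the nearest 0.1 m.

ΔU = -111.0 m

The local up (radial) axis is (cos φ cos λ, cos φ sin λ, sin φ), giving ΔU = -241.606 + 6.934 + 123.662 = -111.01 m.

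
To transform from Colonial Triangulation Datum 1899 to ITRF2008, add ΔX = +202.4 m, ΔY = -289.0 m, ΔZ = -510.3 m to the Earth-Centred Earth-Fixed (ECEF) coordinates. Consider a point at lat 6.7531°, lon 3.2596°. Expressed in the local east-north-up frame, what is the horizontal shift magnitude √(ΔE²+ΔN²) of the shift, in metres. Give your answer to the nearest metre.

The local east axis at (φ, λ) is (−sin λ, cos λ, 0), so ΔE = −sin(3.2596°)·202.4 + cos(3.2596°)·(-289.0) = -300.04 m.
The local north axis is (−sin φ cos λ, −sin φ sin λ, cos φ), giving ΔN = -23.762 + 1.932 − 506.760 = -528.59 m.
Horizontal magnitude = √(ΔE² + ΔN²) = √((-300.04)² + (-528.59)²) = 607.81 m.

608 m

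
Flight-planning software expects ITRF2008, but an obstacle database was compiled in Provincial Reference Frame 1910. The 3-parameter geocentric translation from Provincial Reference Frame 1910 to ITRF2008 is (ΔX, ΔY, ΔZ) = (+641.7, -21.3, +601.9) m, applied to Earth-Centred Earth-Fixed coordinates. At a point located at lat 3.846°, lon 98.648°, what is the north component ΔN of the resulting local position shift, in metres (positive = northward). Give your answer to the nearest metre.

The local north axis is (−sin φ cos λ, −sin φ sin λ, cos φ), giving ΔN = 6.472 + 1.412 + 600.544 = 608.43 m.

ΔN = 608 m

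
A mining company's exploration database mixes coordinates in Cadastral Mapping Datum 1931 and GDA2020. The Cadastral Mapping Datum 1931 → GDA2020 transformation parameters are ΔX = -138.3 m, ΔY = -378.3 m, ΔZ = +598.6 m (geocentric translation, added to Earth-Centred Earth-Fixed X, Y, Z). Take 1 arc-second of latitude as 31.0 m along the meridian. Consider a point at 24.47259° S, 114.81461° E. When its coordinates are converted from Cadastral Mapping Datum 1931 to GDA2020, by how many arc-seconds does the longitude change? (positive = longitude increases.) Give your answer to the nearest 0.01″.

Δλ = 10.08″

sin φ = -0.414258, cos φ = 0.910160, sin λ = 0.907670, cos λ = -0.419684.
East component: ΔE = −sin λ·ΔX + cos λ·ΔY = −(0.907670)(-138.3) + (-0.419684)(-378.3) = 284.30 m.
1° of latitude spans 3600 × 31.00 = 111600 m; at latitude φ, 1° of longitude spans that × cos φ = 101573.8 m, so Δλ = 284.30 / 101573.8 × 3600 = 10.076″.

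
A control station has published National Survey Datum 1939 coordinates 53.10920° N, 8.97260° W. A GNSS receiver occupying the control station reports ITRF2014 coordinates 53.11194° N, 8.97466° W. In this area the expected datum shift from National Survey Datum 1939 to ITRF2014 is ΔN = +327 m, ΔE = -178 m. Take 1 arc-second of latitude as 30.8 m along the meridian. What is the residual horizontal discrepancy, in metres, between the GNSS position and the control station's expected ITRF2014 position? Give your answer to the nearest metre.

47 m

Observed coordinate differences: Δφ = +0.00274°, Δλ = -0.00206°.
Converting to metres (1° lat = 110880 m, cos φ = 0.600292): observed ΔN = 303.8 m, observed ΔE = -137.1 m.
Subtracting the expected shift leaves a residual of 303.8 − (327) = -23.2 m north and -137.1 − (-178) = 40.9 m east.
Residual distance = √((-23.2)² + 40.9²) = 47.0 m.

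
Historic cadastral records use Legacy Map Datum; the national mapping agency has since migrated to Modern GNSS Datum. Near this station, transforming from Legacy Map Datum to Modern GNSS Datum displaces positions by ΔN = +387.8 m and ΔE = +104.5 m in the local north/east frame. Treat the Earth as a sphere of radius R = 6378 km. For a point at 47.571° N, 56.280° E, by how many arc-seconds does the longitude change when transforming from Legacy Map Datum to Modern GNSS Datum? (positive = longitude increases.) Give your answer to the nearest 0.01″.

Δλ = 5.01″

At latitude 47.571°, cos φ = 0.674676.
One radian of longitude at latitude φ spans R cos φ, so Δλ = ΔE / (R cos φ) = 104.5 / (6378000 × 0.674676) = 2.4285e-05 rad = 5.009″.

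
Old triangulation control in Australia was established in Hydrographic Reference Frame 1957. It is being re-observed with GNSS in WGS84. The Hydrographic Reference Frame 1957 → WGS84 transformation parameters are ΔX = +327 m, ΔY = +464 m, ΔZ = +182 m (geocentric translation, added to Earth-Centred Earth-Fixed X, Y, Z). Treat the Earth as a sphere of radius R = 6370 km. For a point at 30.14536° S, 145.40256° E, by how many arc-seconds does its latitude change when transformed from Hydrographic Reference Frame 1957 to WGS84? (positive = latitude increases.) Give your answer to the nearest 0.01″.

sin φ = -0.502196, cos φ = 0.864754, sin λ = 0.567807, cos λ = -0.823162.
North component: ΔN = −sin φ cos λ·ΔX − sin φ sin λ·ΔY + cos φ·ΔZ = −(-0.502196)(-0.823162)(327) − (-0.502196)(0.567807)(464) + (0.864754)(182) = 154.52 m.
1° of latitude spans πR/180 = 111177 m, so Δφ = 154.52 / 111177 × 3600 = 5.003″.

Δφ = 5.00″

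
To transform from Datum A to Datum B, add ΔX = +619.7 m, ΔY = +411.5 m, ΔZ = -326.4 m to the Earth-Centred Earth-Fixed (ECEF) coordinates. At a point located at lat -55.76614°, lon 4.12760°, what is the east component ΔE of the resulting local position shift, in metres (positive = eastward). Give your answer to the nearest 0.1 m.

ΔE = 365.8 m

At φ = -55.76614°, λ = 4.12760°: sin φ = -0.826748, cos φ = 0.562572, sin λ = 0.071978, cos λ = 0.997406.
ΔE = −sin λ·ΔX + cos λ·ΔY = −(0.071978)·(619.7) + (0.997406)·(411.5) = 365.83 m.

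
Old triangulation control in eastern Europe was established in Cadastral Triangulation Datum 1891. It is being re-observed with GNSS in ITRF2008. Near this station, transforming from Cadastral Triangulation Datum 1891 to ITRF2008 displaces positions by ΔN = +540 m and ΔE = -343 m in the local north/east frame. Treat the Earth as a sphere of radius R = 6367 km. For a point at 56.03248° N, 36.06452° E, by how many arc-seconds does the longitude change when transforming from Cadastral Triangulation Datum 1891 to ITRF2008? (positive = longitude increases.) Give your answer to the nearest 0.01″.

At latitude 56.03248°, cos φ = 0.558723.
One radian of longitude at latitude φ spans R cos φ, so Δλ = ΔE / (R cos φ) = -343.0 / (6367000 × 0.558723) = -9.6419e-05 rad = -19.888″.

Δλ = -19.89″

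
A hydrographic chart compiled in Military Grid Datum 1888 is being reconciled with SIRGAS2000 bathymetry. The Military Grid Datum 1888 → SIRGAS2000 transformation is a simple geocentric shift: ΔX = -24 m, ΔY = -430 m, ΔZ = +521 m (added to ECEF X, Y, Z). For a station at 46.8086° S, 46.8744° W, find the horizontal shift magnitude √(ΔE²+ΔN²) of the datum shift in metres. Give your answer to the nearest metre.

The local east axis at (φ, λ) is (−sin λ, cos λ, 0), so ΔE = −sin(-46.8744°)·(-24) + cos(-46.8744°)·(-430) = -311.46 m.
The local north axis is (−sin φ cos λ, −sin φ sin λ, cos φ), giving ΔN = -11.961 + 228.811 + 356.592 = 573.44 m.
Horizontal magnitude = √(ΔE² + ΔN²) = √((-311.46)² + 573.44²) = 652.57 m.

653 m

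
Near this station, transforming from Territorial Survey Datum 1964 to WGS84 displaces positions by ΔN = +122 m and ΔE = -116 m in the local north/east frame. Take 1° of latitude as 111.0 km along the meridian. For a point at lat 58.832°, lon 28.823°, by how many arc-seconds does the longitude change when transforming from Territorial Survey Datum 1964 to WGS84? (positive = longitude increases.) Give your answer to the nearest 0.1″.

At latitude 58.832°, cos φ = 0.517549.
1° of longitude at this latitude = 111.0 × cos φ = 57.45 km, so Δλ = -116.0 / 57448.0 = -0.0020192° = -7.269″.

Δλ = -7.3″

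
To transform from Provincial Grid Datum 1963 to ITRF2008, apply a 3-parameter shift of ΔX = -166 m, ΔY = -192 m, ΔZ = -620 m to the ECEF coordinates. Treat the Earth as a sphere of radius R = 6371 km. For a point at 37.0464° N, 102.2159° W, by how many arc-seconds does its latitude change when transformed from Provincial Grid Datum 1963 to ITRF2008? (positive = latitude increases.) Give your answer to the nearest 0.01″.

sin φ = 0.602462, cos φ = 0.798148, sin λ = -0.977357, cos λ = -0.211596.
North component: ΔN = −sin φ cos λ·ΔX − sin φ sin λ·ΔY + cos φ·ΔZ = −(0.602462)(-0.211596)(-166) − (0.602462)(-0.977357)(-192) + (0.798148)(-620) = -629.07 m.
1° of latitude spans πR/180 = 111195 m, so Δφ = -629.07 / 111195 × 3600 = -20.366″.

Δφ = -20.37″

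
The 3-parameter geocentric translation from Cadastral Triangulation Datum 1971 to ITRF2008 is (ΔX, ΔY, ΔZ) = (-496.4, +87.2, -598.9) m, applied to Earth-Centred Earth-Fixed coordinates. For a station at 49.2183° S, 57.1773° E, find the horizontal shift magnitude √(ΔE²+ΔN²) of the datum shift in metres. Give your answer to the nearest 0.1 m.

711.8 m

The local east axis at (φ, λ) is (−sin λ, cos λ, 0), so ΔE = −sin(57.1773°)·(-496.4) + cos(57.1773°)·87.2 = 464.42 m.
The local north axis is (−sin φ cos λ, −sin φ sin λ, cos φ), giving ΔN = -203.740 + 55.487 − 391.189 = -539.44 m.
Horizontal magnitude = √(ΔE² + ΔN²) = √(464.42² + (-539.44)²) = 711.82 m.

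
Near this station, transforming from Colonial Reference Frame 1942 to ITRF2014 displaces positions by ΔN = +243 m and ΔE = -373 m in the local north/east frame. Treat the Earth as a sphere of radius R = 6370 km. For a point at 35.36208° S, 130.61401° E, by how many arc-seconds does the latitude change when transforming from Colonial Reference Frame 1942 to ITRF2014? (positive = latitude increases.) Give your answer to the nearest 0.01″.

On a sphere of radius R, 1 rad of latitude = R, so Δφ = ΔN / R = 243.0 / 6370000 = 3.8148e-05 rad = 7.869″.

Δφ = 7.87″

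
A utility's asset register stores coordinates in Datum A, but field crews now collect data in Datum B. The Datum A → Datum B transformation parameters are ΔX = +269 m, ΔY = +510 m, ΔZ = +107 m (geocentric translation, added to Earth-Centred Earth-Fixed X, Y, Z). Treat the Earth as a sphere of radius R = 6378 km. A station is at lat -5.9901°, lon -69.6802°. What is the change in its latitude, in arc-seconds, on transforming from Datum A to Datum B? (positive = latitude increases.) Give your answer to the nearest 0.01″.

Δφ = 2.14″

sin φ = -0.104357, cos φ = 0.994540, sin λ = -0.937769, cos λ = 0.347260.
North component: ΔN = −sin φ cos λ·ΔX − sin φ sin λ·ΔY + cos φ·ΔZ = −(-0.104357)(0.347260)(269) − (-0.104357)(-0.937769)(510) + (0.994540)(107) = 66.25 m.
1° of latitude spans πR/180 = 111317 m, so Δφ = 66.25 / 111317 × 3600 = 2.143″.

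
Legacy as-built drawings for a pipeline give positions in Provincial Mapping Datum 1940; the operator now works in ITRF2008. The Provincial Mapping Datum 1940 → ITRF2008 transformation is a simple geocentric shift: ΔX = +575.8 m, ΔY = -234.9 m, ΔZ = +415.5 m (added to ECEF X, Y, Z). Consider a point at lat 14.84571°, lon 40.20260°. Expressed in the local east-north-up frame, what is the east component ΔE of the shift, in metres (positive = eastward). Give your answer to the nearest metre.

ΔE = -551 m

At φ = 14.84571°, λ = 40.20260°: sin φ = 0.256217, cos φ = 0.966619, sin λ = 0.645492, cos λ = 0.763767.
ΔE = −sin λ·ΔX + cos λ·ΔY = −(0.645492)·(575.8) + (0.763767)·(-234.9) = -551.08 m.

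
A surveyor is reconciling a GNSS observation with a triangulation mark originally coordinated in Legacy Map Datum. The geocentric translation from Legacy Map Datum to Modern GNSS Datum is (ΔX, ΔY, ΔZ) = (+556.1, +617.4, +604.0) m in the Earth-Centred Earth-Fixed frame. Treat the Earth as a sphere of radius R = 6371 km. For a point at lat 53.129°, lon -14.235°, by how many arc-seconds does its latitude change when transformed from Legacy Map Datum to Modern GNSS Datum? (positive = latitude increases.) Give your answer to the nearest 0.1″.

Δφ = 1.7″

sin φ = 0.799988, cos φ = 0.600015, sin λ = -0.245900, cos λ = 0.969295.
North component: ΔN = −sin φ cos λ·ΔX − sin φ sin λ·ΔY + cos φ·ΔZ = −(0.799988)(0.969295)(556.1) − (0.799988)(-0.245900)(617.4) + (0.600015)(604.0) = 52.65 m.
1° of latitude spans πR/180 = 111195 m, so Δφ = 52.65 / 111195 × 3600 = 1.705″.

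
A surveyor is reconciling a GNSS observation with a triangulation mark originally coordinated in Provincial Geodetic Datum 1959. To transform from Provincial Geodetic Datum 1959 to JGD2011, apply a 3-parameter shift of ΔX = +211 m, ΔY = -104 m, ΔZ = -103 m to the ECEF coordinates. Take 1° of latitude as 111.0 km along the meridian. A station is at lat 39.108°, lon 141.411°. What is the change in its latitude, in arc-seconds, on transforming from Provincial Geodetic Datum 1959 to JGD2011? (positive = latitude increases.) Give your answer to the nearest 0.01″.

sin φ = 0.630784, cos φ = 0.775958, sin λ = 0.623730, cos λ = -0.781640.
North component: ΔN = −sin φ cos λ·ΔX − sin φ sin λ·ΔY + cos φ·ΔZ = −(0.630784)(-0.781640)(211) − (0.630784)(0.623730)(-104) + (0.775958)(-103) = 65.03 m.
1° of latitude spans 111000 m, so Δφ = 65.03 / 111000 × 3600 = 2.109″.

Δφ = 2.11″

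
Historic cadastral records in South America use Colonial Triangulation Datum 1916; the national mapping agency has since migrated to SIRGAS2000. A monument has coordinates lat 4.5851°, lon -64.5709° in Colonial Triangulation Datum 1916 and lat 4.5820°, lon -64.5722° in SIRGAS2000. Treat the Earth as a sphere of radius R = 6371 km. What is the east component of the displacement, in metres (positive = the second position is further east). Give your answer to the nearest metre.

ΔE = -144 m

Δφ = 4.5820° − 4.5851° = -0.0031°; Δλ = -64.5722° − -64.5709° = -0.0013°.
1° along a meridian = πR/180 = 111195 m.
ΔN = Δφ × 111195 = -344.7 m; ΔE = Δλ × 111195 × cos(4.5851°) = -0.0013 × 111195 × 0.996800 = -144.1 m.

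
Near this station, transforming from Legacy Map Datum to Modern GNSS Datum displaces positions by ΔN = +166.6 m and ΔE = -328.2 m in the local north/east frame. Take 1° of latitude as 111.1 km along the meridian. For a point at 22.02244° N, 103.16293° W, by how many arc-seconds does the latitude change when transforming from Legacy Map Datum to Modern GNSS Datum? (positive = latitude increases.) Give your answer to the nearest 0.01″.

Δφ = 5.40″

1° of latitude = 111.1 km, so Δφ = 166.6 / 111100 = 0.0014995° = 5.398″.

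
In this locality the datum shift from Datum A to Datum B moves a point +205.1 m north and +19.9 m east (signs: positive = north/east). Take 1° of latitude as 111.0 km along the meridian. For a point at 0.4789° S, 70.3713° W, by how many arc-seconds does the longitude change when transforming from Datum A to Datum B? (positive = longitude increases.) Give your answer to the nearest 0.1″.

Δλ = 0.6″

At latitude -0.4789°, cos φ = 0.999965.
1° of longitude at this latitude = 111.0 × cos φ = 111.00 km, so Δλ = 19.9 / 110996.1 = 0.0001793° = 0.645″.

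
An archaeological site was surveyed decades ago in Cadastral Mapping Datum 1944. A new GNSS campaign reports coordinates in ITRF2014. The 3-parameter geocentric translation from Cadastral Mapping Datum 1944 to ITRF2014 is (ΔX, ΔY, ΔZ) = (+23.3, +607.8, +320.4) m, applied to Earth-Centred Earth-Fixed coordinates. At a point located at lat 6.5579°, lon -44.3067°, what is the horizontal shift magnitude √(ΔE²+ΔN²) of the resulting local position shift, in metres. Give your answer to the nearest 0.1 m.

At φ = 6.5579°, λ = -44.3067°: sin φ = 0.114207, cos φ = 0.993457, sin λ = -0.698499, cos λ = 0.715611.
ΔE = −sin λ·ΔX + cos λ·ΔY = −(-0.698499)·(23.3) + (0.715611)·(607.8) = 451.22 m.
ΔN = −sin φ cos λ·ΔX − sin φ sin λ·ΔY + cos φ·ΔZ = −(0.114207)(0.715611)(23.3) − (0.114207)(-0.698499)(607.8) + (0.993457)(320.4) = 364.89 m.
Horizontal magnitude = √(ΔE² + ΔN²) = √(451.22² + 364.89²) = 580.30 m.

580.3 m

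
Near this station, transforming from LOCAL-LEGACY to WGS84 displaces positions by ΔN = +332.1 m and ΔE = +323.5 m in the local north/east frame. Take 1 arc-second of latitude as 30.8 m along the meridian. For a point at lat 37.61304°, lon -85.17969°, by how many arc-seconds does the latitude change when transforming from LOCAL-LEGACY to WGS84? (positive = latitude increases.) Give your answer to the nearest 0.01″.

Δφ = 10.78″

1″ of latitude = 30.80 m, so Δφ = 332.1 / 30.80 = 10.782″.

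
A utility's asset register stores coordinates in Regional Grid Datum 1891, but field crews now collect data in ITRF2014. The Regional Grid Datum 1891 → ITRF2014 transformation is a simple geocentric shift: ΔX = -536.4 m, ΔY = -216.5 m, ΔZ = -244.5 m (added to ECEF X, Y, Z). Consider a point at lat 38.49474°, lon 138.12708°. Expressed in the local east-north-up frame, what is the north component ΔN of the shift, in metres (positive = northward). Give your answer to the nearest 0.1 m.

At φ = 38.49474°, λ = 138.12708°: sin φ = 0.622443, cos φ = 0.782665, sin λ = 0.667481, cos λ = -0.744627.
ΔN = −sin φ cos λ·ΔX − sin φ sin λ·ΔY + cos φ·ΔZ = −(0.622443)(-0.744627)(-536.4) − (0.622443)(0.667481)(-216.5) + (0.782665)(-244.5) = -350.03 m.

ΔN = -350.0 m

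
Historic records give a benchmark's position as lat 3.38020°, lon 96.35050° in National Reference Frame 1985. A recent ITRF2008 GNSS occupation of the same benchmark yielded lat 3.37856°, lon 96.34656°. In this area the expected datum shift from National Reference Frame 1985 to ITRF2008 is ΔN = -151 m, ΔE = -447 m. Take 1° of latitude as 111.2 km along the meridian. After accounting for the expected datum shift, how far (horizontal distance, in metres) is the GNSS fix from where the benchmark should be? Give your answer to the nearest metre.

33 m

Observed coordinate differences: Δφ = -0.00164°, Δλ = -0.00394°.
Converting to metres (1° lat = 111200 m, cos φ = 0.998260): observed ΔN = -182.4 m, observed ΔE = -437.4 m.
Subtracting the expected shift leaves a residual of -182.4 − (-151) = -31.4 m north and -437.4 − (-447) = 9.6 m east.
Residual distance = √((-31.4)² + 9.6²) = 32.8 m.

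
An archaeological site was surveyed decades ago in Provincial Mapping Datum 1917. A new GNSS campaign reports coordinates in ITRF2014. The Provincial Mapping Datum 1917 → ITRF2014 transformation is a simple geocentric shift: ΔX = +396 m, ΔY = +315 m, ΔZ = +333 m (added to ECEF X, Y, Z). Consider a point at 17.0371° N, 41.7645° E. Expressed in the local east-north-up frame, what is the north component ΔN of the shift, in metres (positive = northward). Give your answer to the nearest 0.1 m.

The local north axis is (−sin φ cos λ, −sin φ sin λ, cos φ), giving ΔN = -86.541 − 61.473 + 318.386 = 170.37 m.

ΔN = 170.4 m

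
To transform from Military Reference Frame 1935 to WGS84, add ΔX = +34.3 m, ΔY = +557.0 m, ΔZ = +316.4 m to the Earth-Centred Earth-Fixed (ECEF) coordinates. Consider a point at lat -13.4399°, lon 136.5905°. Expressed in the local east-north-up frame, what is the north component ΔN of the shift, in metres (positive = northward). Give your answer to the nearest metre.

The local north axis is (−sin φ cos λ, −sin φ sin λ, cos φ), giving ΔN = -5.791 + 88.967 + 307.735 = 390.91 m.

ΔN = 391 m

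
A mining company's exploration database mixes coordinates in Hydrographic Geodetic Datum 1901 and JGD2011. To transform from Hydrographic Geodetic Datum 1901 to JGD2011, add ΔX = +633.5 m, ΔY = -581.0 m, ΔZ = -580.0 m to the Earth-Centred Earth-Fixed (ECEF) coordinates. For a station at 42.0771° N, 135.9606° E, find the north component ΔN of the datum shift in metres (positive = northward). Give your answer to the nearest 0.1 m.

ΔN = 145.3 m

At φ = 42.0771°, λ = 135.9606°: sin φ = 0.670130, cos φ = 0.742244, sin λ = 0.695153, cos λ = -0.718862.
ΔN = −sin φ cos λ·ΔX − sin φ sin λ·ΔY + cos φ·ΔZ = −(0.670130)(-0.718862)(633.5) − (0.670130)(0.695153)(-581.0) + (0.742244)(-580.0) = 145.33 m.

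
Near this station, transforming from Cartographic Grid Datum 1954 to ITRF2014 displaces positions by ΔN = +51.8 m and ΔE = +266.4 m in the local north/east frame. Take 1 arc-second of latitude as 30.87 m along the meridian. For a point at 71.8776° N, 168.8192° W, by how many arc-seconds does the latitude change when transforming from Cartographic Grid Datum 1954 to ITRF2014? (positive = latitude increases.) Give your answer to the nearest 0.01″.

1″ of latitude = 30.87 m, so Δφ = 51.8 / 30.87 = 1.678″.

Δφ = 1.68″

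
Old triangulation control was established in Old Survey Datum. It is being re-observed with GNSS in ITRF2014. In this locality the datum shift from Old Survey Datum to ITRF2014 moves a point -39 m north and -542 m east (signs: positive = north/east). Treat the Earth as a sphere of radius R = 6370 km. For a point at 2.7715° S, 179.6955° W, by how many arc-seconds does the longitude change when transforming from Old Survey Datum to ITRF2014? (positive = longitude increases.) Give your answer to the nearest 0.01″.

Δλ = -17.57″

At latitude -2.7715°, cos φ = 0.998830.
One radian of longitude at latitude φ spans R cos φ, so Δλ = ΔE / (R cos φ) = -542.0 / (6370000 × 0.998830) = -8.5186e-05 rad = -17.571″.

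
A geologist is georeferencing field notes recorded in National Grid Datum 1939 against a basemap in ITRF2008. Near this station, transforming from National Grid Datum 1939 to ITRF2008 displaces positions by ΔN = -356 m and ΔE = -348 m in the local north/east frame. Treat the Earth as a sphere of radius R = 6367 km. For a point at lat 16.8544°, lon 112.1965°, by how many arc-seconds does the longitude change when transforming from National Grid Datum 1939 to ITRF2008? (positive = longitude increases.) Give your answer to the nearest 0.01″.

At latitude 16.8544°, cos φ = 0.957045.
One radian of longitude at latitude φ spans R cos φ, so Δλ = ΔE / (R cos φ) = -348.0 / (6367000 × 0.957045) = -5.7110e-05 rad = -11.780″.

Δλ = -11.78″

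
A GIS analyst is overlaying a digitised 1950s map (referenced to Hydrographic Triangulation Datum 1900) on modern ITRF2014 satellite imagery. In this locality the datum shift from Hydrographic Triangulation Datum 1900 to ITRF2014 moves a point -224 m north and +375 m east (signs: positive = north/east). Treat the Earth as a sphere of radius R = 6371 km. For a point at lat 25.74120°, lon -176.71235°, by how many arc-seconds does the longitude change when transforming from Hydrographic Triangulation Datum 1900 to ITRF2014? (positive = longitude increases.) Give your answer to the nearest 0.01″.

Δλ = 13.48″

At latitude 25.74120°, cos φ = 0.900765.
One radian of longitude at latitude φ spans R cos φ, so Δλ = ΔE / (R cos φ) = 375.0 / (6371000 × 0.900765) = 6.5345e-05 rad = 13.478″.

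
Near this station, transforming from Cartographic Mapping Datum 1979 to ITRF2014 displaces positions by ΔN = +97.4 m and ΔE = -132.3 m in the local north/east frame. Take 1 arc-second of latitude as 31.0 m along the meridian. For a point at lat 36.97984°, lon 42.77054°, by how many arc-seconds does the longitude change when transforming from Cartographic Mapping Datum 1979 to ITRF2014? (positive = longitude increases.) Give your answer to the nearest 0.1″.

At latitude 36.97984°, cos φ = 0.798847.
1″ of longitude at this latitude = 31.00 × cos φ = 24.7643 m, so Δλ = -132.3 / 24.7643 = -5.342″.

Δλ = -5.3″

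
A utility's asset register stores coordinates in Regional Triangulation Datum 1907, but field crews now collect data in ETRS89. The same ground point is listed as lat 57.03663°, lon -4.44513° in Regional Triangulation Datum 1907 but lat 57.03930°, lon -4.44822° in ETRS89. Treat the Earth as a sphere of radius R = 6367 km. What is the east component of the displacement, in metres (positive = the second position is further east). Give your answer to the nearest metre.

Δφ = 57.03930° − 57.03663° = +0.00267°; Δλ = -4.44822° − -4.44513° = -0.00309°.
1° along a meridian = πR/180 = 111125 m.
ΔN = Δφ × 111125 = 296.7 m; ΔE = Δλ × 111125 × cos(57.03663°) = -0.00309 × 111125 × 0.544103 = -186.8 m.

ΔE = -187 m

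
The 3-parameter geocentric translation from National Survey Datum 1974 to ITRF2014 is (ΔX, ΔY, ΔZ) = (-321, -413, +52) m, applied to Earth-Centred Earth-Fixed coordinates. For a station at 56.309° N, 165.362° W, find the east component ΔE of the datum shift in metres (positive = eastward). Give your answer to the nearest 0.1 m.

The local east axis at (φ, λ) is (−sin λ, cos λ, 0), so ΔE = −sin(-165.362°)·(-321) + cos(-165.362°)·(-413) = 318.47 m.

ΔE = 318.5 m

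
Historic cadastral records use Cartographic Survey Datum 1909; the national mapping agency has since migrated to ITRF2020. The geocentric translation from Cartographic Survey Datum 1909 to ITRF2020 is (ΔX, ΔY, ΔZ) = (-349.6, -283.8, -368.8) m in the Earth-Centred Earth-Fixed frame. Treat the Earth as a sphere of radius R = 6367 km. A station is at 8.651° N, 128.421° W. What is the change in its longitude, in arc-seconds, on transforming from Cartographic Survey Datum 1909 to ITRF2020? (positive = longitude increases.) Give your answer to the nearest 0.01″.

sin φ = 0.150415, cos φ = 0.988623, sin λ = -0.783466, cos λ = -0.621435.
East component: ΔE = −sin λ·ΔX + cos λ·ΔY = −(-0.783466)(-349.6) + (-0.621435)(-283.8) = -97.54 m.
1° of latitude spans πR/180 = 111125 m; at latitude φ, 1° of longitude spans that × cos φ = 109860.8 m, so Δλ = -97.54 / 109860.8 × 3600 = -3.196″.

Δλ = -3.20″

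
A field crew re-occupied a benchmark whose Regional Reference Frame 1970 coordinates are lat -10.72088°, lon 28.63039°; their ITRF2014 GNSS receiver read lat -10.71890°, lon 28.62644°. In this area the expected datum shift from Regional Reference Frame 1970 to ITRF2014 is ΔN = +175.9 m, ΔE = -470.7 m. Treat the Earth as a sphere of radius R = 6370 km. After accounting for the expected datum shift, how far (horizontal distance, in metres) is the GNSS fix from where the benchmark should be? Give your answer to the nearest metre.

Observed coordinate differences: Δφ = +0.00198°, Δλ = -0.00395°.
Converting to metres (1° lat = 111177 m, cos φ = 0.982545): observed ΔN = 220.1 m, observed ΔE = -431.5 m.
Subtracting the expected shift leaves a residual of 220.1 − (175.9) = 44.2 m north and -431.5 − (-470.7) = 39.2 m east.
Residual distance = √(44.2² + 39.2²) = 59.1 m.

59 m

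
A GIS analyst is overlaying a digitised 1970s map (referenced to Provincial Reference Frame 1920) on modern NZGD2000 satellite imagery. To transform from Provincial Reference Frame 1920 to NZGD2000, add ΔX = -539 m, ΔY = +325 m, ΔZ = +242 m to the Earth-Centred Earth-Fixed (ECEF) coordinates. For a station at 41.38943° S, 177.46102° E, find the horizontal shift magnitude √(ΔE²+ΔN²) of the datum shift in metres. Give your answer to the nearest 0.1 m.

The local east axis at (φ, λ) is (−sin λ, cos λ, 0), so ΔE = −sin(177.46102°)·(-539) + cos(177.46102°)·325 = -300.80 m.
The local north axis is (−sin φ cos λ, −sin φ sin λ, cos φ), giving ΔN = 356.023 + 9.519 + 181.556 = 547.10 m.
Horizontal magnitude = √(ΔE² + ΔN²) = √((-300.80)² + 547.10²) = 624.34 m.

624.3 m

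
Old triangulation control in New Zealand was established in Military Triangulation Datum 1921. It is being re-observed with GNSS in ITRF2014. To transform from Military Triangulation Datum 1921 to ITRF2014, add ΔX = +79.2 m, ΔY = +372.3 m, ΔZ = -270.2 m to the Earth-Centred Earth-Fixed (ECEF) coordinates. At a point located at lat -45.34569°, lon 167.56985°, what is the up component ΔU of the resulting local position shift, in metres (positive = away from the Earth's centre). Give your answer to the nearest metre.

At φ = -45.34569°, λ = 167.56985°: sin φ = -0.711360, cos φ = 0.702828, sin λ = 0.215249, cos λ = -0.976559.
ΔU = cos φ cos λ·ΔX + cos φ sin λ·ΔY + sin φ·ΔZ = (0.702828)(-0.976559)(79.2) + (0.702828)(0.215249)(372.3) + (-0.711360)(-270.2) = 194.17 m.

ΔU = 194 m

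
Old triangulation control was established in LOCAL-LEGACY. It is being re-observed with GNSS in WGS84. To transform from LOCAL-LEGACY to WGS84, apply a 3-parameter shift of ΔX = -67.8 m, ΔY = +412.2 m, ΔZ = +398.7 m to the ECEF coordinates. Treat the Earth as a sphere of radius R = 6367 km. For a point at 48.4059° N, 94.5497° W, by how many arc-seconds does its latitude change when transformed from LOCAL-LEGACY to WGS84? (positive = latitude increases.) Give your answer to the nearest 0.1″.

sin φ = 0.747866, cos φ = 0.663849, sin λ = -0.996849, cos λ = -0.079324.
North component: ΔN = −sin φ cos λ·ΔX − sin φ sin λ·ΔY + cos φ·ΔZ = −(0.747866)(-0.079324)(-67.8) − (0.747866)(-0.996849)(412.2) + (0.663849)(398.7) = 567.95 m.
1° of latitude spans πR/180 = 111125 m, so Δφ = 567.95 / 111125 × 3600 = 18.399″.

Δφ = 18.4″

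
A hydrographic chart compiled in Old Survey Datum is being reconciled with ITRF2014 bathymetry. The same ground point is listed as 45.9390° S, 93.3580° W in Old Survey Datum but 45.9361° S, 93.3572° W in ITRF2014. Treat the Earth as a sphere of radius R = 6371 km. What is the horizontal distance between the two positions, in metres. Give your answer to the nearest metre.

328 m

Δφ = -45.9361° − -45.9390° = +0.0029°; Δλ = -93.3572° − -93.3580° = +0.0008°.
1° along a meridian = πR/180 = 111195 m.
ΔN = Δφ × 111195 = 322.5 m; ΔE = Δλ × 111195 × cos(-45.9390°) = +0.0008 × 111195 × 0.695424 = 61.9 m.
Distance = √(ΔE² + ΔN²) = √(61.9² + 322.5²) = 328.3 m.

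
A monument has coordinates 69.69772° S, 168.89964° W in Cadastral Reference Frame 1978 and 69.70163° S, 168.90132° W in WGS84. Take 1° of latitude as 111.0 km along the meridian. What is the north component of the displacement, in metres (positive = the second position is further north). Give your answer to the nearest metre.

Δφ = -69.70163° − -69.69772° = -0.00391°; Δλ = -168.90132° − -168.89964° = -0.00168°.
ΔN = Δφ × 111000 = -434.0 m; ΔE = Δλ × 111000 × cos(-69.69772°) = -0.00168 × 111000 × 0.346973 = -64.7 m.

ΔN = -434 m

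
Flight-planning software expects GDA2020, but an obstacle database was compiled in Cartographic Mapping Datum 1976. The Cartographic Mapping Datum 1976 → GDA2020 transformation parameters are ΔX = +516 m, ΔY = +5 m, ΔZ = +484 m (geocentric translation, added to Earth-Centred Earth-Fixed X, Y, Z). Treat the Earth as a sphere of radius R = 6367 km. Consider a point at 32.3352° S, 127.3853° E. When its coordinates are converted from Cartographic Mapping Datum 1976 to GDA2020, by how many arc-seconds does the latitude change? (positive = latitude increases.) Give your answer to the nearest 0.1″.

sin φ = -0.534872, cos φ = 0.844933, sin λ = 0.794570, cos λ = -0.607172.
North component: ΔN = −sin φ cos λ·ΔX − sin φ sin λ·ΔY + cos φ·ΔZ = −(-0.534872)(-0.607172)(516) − (-0.534872)(0.794570)(5) + (0.844933)(484) = 243.50 m.
1° of latitude spans πR/180 = 111125 m, so Δφ = 243.50 / 111125 × 3600 = 7.888″.

Δφ = 7.9″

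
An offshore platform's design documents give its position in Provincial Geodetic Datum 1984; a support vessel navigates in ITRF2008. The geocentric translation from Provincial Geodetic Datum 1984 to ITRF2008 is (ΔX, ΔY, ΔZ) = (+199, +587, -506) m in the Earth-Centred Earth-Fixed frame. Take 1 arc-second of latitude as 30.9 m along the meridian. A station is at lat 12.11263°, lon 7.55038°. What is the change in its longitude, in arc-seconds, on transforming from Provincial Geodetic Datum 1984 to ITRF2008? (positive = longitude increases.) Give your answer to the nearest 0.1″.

Δλ = 18.4″

sin φ = 0.209834, cos φ = 0.977737, sin λ = 0.131398, cos λ = 0.991330.
East component: ΔE = −sin λ·ΔX + cos λ·ΔY = −(0.131398)(199) + (0.991330)(587) = 555.76 m.
1° of latitude spans 3600 × 30.90 = 111240 m; at latitude φ, 1° of longitude spans that × cos φ = 108763.5 m, so Δλ = 555.76 / 108763.5 × 3600 = 18.395″.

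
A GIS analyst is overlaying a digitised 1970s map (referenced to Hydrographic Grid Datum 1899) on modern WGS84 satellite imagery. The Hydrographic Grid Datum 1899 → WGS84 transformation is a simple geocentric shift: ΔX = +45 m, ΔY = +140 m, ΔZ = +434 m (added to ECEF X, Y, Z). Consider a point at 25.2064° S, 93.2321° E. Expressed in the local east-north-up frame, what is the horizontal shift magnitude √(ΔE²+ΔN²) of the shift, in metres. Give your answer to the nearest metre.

The local east axis at (φ, λ) is (−sin λ, cos λ, 0), so ΔE = −sin(93.2321°)·45 + cos(93.2321°)·140 = -52.82 m.
The local north axis is (−sin φ cos λ, −sin φ sin λ, cos φ), giving ΔN = -1.081 + 59.528 + 392.674 = 451.12 m.
Horizontal magnitude = √(ΔE² + ΔN²) = √((-52.82)² + 451.12²) = 454.20 m.

454 m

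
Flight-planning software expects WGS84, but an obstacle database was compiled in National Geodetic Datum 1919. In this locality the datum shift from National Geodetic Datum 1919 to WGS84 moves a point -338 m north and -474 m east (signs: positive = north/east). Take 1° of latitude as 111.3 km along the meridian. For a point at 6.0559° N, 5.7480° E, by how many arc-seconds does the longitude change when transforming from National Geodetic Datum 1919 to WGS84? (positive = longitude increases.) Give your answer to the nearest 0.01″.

Δλ = -15.42″

At latitude 6.0559°, cos φ = 0.994419.
1° of longitude at this latitude = 111.3 × cos φ = 110.68 km, so Δλ = -474.0 / 110678.9 = -0.0042827° = -15.418″.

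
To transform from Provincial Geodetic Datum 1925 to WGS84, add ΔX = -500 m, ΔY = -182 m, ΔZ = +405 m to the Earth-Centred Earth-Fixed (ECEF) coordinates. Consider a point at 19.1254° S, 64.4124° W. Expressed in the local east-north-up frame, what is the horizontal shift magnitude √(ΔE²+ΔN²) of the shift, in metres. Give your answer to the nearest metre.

644 m

The local east axis at (φ, λ) is (−sin λ, cos λ, 0), so ΔE = −sin(-64.4124°)·(-500) + cos(-64.4124°)·(-182) = -529.57 m.
The local north axis is (−sin φ cos λ, −sin φ sin λ, cos φ), giving ΔN = -70.752 + 53.782 + 382.646 = 365.68 m.
Horizontal magnitude = √(ΔE² + ΔN²) = √((-529.57)² + 365.68²) = 643.55 m.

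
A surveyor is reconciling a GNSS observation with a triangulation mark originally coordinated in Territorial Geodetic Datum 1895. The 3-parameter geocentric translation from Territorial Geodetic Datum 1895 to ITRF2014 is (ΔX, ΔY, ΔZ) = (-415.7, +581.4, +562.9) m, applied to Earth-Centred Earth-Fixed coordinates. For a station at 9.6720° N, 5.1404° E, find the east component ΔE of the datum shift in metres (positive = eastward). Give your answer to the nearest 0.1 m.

ΔE = 616.3 m

The local east axis at (φ, λ) is (−sin λ, cos λ, 0), so ΔE = −sin(5.1404°)·(-415.7) + cos(5.1404°)·581.4 = 616.31 m.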